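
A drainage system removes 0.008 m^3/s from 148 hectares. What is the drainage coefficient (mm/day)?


DC = Q * 86400 / (A * 10000) * 1000
DC = 0.008 * 86400 / (148 * 10000) * 1000
DC = 691200.0000 / 1480000

0.4670 mm/day


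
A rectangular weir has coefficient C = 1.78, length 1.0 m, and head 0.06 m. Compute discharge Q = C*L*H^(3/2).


Q = C * L * H^(3/2) = 1.78 * 1.0 * 0.06^1.5 = 1.78 * 1.0 * 0.014697

0.0262 m^3/s


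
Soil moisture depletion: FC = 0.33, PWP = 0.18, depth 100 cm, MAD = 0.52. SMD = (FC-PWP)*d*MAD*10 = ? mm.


SMD = (FC - PWP) * d * MAD * 10
SMD = (0.33 - 0.18) * 100 * 0.52 * 10
SMD = 0.1500 * 100 * 0.52 * 10

78.0000 mm


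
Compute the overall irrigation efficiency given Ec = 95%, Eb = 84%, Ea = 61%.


Ec = 0.95, Eb = 0.84, Ea = 0.61
E = 0.95 * 0.84 * 0.61 * 100 = 48.6780%

48.6780 %


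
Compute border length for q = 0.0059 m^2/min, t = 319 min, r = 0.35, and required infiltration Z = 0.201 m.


L = q*t/((1+r)*Z)
L = 0.0059*319/((1+0.35)*0.201)
L = 1.8821/0.27135

6.9361 m


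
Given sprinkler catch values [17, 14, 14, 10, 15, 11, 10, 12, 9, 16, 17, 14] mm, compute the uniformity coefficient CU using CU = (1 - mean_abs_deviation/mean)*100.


mean = 13.250000 mm
MAD = 2.375000 mm
CU = (1 - 2.375000/13.250000)*100

82.0755 %


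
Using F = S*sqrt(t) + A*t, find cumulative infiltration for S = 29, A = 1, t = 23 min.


F = S*sqrt(t) + A*t
F = 29*sqrt(23) + 1*23
F = 29*4.795832 + 23

162.0791 mm


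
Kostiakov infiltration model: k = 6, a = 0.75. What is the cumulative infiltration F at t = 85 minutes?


F = k * t^a = 6 * 85^0.75
F = 6 * 27.993951

167.9637 mm


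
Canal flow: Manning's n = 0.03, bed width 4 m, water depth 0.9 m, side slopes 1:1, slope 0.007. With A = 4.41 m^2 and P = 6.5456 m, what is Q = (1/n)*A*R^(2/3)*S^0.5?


R = A/P = 4.41/6.5456 = 0.673735
Q = (1/0.03) * 4.41 * 0.673735^(2/3) * 0.007^0.5

9.4520 m^3/s


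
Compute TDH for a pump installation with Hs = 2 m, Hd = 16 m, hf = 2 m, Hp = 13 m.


TDH = Hs + Hd + hf + Hp = 2 + 16 + 2 + 13 = 33

33 m


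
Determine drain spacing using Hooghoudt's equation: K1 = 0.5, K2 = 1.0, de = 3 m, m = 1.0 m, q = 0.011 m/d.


S^2 = 8*K2*de*m/q + 4*K1*m^2/q
S^2 = 8*1.0*3*1.0/0.011 + 4*0.5*1.0^2/0.011
S = sqrt(2363.6364)

48.6172 m


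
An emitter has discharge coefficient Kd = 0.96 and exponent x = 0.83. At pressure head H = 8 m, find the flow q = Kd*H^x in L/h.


q = Kd * H^x = 0.96 * 8^0.83 = 0.96 * 5.617780

5.3931 L/h


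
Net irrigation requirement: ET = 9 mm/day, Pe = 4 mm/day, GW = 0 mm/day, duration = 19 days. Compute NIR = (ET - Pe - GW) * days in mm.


Daily deficit = ET - Pe - GW = 9 - 4 - 0 = 5 mm/day
NIR = 5 * 19 = 95 mm

95.0000 mm


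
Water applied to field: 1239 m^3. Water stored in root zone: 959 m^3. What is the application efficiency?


Ea = V_root / V_field * 100 = 959 / 1239 * 100 = 77.4011%

77.4011 %


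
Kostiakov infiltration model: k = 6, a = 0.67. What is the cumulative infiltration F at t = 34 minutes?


F = k * t^a = 6 * 34^0.67
F = 6 * 10.619177

63.7151 mm


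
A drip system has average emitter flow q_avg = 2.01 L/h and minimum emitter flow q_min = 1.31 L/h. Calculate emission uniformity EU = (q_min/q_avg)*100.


EU = (q_min/q_avg)*100 = (1.31/2.01)*100 = 65.1741%

65.1741 %


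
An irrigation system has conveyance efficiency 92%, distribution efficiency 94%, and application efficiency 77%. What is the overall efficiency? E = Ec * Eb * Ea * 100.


Ec = 0.92, Eb = 0.94, Ea = 0.77
E = 0.92 * 0.94 * 0.77 * 100 = 66.5896%

66.5896 %


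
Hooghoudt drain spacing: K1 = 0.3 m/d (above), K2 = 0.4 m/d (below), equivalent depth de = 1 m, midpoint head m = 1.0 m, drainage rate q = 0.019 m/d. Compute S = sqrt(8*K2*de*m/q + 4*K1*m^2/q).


S^2 = 8*K2*de*m/q + 4*K1*m^2/q
S^2 = 8*0.4*1*1.0/0.019 + 4*0.3*1.0^2/0.019
S = sqrt(231.5789)

15.2177 m


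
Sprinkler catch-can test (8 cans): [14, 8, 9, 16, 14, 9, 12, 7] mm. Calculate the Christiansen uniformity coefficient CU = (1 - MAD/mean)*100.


mean = 11.125000 mm
MAD = 2.875000 mm
CU = (1 - 2.875000/11.125000)*100

74.1573 %


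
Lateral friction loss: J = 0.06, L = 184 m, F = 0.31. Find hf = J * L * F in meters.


hf = J * L * F = 0.06 * 184 * 0.31 = 3.4224 m

3.4224 m


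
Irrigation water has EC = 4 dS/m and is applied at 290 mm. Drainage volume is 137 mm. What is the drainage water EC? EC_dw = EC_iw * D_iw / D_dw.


EC_dw = EC_iw * D_iw / D_dw
EC_dw = 4 * 290 / 137
EC_dw = 1160 / 137

8.4672 dS/m


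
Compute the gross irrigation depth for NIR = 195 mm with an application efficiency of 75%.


Ea = 75% = 0.75
GID = NIR / Ea = 195 / 0.75 = 260.0000 mm

260.0000 mm


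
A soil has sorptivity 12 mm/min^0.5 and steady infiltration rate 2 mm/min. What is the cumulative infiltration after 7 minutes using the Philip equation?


F = S*sqrt(t) + A*t
F = 12*sqrt(7) + 2*7
F = 12*2.645751 + 14

45.7490 mm


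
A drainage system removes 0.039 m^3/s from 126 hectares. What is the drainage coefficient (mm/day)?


DC = Q * 86400 / (A * 10000) * 1000
DC = 0.039 * 86400 / (126 * 10000) * 1000
DC = 3369600.0000 / 1260000

2.6743 mm/day


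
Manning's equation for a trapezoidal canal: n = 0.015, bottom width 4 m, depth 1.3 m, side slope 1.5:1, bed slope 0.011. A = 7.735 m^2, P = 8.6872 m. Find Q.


R = A/P = 7.735/8.6872 = 0.890390
Q = (1/0.015) * 7.735 * 0.890390^(2/3) * 0.011^0.5

50.0556 m^3/s


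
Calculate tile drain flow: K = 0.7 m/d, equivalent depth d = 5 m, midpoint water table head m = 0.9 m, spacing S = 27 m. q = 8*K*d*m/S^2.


q = 8*K*d*m/S^2
q = 8*0.7*5*0.9/27^2
q = 25.2000 / 729

0.0346 m/d


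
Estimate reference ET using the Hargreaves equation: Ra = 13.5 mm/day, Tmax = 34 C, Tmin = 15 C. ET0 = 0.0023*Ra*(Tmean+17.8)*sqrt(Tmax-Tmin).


Tmean = (Tmax + Tmin)/2 = (34 + 15)/2 = 24.5
ET0 = 0.0023 * 13.5 * (24.5 + 17.8) * sqrt(34 - 15)
ET0 = 0.0023 * 13.5 * 42.3 * 4.358899

5.7250 mm/day


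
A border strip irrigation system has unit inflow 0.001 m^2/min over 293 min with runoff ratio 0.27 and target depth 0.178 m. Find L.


L = q*t/((1+r)*Z)
L = 0.001*293/((1+0.27)*0.178)
L = 0.293/0.22606

1.2961 m


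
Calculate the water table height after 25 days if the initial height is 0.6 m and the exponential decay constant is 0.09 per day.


m = m0 * exp(-k*t)
m = 0.6 * exp(-0.09 * 25)
m = 0.6 * exp(-2.2500)

0.0632 m


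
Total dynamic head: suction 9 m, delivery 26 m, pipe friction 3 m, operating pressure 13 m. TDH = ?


TDH = Hs + Hd + hf + Hp = 9 + 26 + 3 + 13 = 51

51 m


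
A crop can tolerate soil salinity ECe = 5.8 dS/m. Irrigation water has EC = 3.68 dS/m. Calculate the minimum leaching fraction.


LR = ECiw / (5*ECe - ECiw)
LR = 3.68 / (5*5.8 - 3.68)
LR = 3.68 / 25.3200

0.1453


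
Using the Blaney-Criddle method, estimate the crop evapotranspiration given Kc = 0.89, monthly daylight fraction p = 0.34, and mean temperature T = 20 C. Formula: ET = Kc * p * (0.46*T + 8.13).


ET = Kc * p * (0.46*T + 8.13)
ET = 0.89 * 0.34 * (0.46*20 + 8.13)
ET = 0.89 * 0.34 * 17.3300

5.2441 mm/day


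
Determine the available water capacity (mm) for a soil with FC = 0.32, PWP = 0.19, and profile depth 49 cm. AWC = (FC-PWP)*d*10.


AWC = (FC - PWP) * d * 10
AWC = (0.32 - 0.19) * 49 * 10
AWC = 0.1300 * 49 * 10

63.7000 mm


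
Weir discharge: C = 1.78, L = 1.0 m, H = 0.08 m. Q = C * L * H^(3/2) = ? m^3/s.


Q = C * L * H^(3/2) = 1.78 * 1.0 * 0.08^1.5 = 1.78 * 1.0 * 0.022627

0.0403 m^3/s


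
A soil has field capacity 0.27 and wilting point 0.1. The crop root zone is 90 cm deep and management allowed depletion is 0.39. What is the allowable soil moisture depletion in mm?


SMD = (FC - PWP) * d * MAD * 10
SMD = (0.27 - 0.1) * 90 * 0.39 * 10
SMD = 0.1700 * 90 * 0.39 * 10

59.6700 mm


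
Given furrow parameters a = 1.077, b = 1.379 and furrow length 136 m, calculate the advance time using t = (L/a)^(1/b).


t = (L/a)^(1/b)
t = (136/1.077)^(1/1.379)
t = 126.276695^(1/1.379)

33.4043 min


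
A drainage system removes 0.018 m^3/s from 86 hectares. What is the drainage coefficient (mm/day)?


DC = Q * 86400 / (A * 10000) * 1000
DC = 0.018 * 86400 / (86 * 10000) * 1000
DC = 1555200.0000 / 860000

1.8084 mm/day


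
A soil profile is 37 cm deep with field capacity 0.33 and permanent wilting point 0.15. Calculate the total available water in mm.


AWC = (FC - PWP) * d * 10
AWC = (0.33 - 0.15) * 37 * 10
AWC = 0.1800 * 37 * 10

66.6000 mm


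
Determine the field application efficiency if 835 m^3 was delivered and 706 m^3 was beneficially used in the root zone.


Ea = V_root / V_field * 100 = 706 / 835 * 100 = 84.5509%

84.5509 %


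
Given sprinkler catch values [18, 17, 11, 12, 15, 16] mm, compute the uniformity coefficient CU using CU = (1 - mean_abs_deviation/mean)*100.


mean = 14.833333 mm
MAD = 2.222222 mm
CU = (1 - 2.222222/14.833333)*100

85.0187 %


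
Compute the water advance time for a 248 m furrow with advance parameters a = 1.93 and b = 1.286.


t = (L/a)^(1/b)
t = (248/1.93)^(1/1.286)
t = 128.497409^(1/1.286)

43.6402 min


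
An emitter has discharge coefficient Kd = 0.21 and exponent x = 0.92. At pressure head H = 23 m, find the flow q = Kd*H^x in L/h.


q = Kd * H^x = 0.21 * 23^0.92 = 0.21 * 17.897386

3.7585 L/h


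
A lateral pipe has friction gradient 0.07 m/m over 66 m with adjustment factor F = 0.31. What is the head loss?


hf = J * L * F = 0.07 * 66 * 0.31 = 1.4322 m

1.4322 m


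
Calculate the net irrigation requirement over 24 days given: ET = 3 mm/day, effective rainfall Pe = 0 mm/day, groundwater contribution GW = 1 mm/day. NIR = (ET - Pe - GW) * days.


Daily deficit = ET - Pe - GW = 3 - 0 - 1 = 2 mm/day
NIR = 2 * 24 = 48 mm

48.0000 mm


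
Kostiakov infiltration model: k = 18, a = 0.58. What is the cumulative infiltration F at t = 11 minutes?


F = k * t^a = 18 * 11^0.58
F = 18 * 4.017980

72.3236 mm


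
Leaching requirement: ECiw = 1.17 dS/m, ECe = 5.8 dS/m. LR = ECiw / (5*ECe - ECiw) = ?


LR = ECiw / (5*ECe - ECiw)
LR = 1.17 / (5*5.8 - 1.17)
LR = 1.17 / 27.8300

0.0420


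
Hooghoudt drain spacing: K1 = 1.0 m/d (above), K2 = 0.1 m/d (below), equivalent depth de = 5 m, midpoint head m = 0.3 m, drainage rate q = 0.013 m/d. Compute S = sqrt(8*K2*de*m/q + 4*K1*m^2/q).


S^2 = 8*K2*de*m/q + 4*K1*m^2/q
S^2 = 8*0.1*5*0.3/0.013 + 4*1.0*0.3^2/0.013
S = sqrt(120.0000)

10.9545 m


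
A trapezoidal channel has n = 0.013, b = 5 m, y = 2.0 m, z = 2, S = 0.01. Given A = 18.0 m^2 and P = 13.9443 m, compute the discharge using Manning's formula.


R = A/P = 18.0/13.9443 = 1.290850
Q = (1/0.013) * 18.0 * 1.290850^(2/3) * 0.01^0.5

164.1521 m^3/s


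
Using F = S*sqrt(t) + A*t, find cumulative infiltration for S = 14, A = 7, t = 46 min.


F = S*sqrt(t) + A*t
F = 14*sqrt(46) + 7*46
F = 14*6.782330 + 322

416.9526 mm


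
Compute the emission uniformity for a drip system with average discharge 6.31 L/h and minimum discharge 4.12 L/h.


EU = (q_min/q_avg)*100 = (4.12/6.31)*100 = 65.2932%

65.2932 %


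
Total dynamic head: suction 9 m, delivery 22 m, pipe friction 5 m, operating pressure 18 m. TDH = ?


TDH = Hs + Hd + hf + Hp = 9 + 22 + 5 + 18 = 54

54 m


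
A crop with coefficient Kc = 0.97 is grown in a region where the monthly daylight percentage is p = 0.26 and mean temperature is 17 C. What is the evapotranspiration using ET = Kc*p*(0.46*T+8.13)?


ET = Kc * p * (0.46*T + 8.13)
ET = 0.97 * 0.26 * (0.46*17 + 8.13)
ET = 0.97 * 0.26 * 15.9500

4.0226 mm/day


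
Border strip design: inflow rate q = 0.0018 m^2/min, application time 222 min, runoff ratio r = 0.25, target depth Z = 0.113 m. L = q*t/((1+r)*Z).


L = q*t/((1+r)*Z)
L = 0.0018*222/((1+0.25)*0.113)
L = 0.3996/0.14125

2.8290 m


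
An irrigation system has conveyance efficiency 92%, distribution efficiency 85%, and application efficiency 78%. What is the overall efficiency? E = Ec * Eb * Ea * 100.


Ec = 0.92, Eb = 0.85, Ea = 0.78
E = 0.92 * 0.85 * 0.78 * 100 = 60.9960%

60.9960 %


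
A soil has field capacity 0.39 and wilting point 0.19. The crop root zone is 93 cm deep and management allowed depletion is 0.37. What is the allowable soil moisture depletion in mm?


SMD = (FC - PWP) * d * MAD * 10
SMD = (0.39 - 0.19) * 93 * 0.37 * 10
SMD = 0.2000 * 93 * 0.37 * 10

68.8200 mm


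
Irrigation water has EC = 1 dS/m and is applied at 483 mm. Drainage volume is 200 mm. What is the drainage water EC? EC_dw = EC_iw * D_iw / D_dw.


EC_dw = EC_iw * D_iw / D_dw
EC_dw = 1 * 483 / 200
EC_dw = 483 / 200

2.4150 dS/m


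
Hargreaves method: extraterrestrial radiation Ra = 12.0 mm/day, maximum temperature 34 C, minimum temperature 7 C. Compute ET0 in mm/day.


Tmean = (Tmax + Tmin)/2 = (34 + 7)/2 = 20.5
ET0 = 0.0023 * 12.0 * (20.5 + 17.8) * sqrt(34 - 7)
ET0 = 0.0023 * 12.0 * 38.3 * 5.196152

5.4927 mm/day


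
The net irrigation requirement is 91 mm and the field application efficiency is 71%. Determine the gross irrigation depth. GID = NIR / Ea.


Ea = 71% = 0.71
GID = NIR / Ea = 91 / 0.71 = 128.1690 mm

128.1690 mm


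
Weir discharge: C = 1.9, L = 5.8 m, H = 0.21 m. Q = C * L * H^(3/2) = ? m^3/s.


Q = C * L * H^(3/2) = 1.9 * 5.8 * 0.21^1.5 = 1.9 * 5.8 * 0.096234

1.0605 m^3/s


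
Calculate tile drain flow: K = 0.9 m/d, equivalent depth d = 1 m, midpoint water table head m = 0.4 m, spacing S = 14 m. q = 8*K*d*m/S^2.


q = 8*K*d*m/S^2
q = 8*0.9*1*0.4/14^2
q = 2.8800 / 196

0.0147 m/d


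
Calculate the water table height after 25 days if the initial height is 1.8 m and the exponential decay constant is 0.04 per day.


m = m0 * exp(-k*t)
m = 1.8 * exp(-0.04 * 25)
m = 1.8 * exp(-1.0000)

0.6622 m


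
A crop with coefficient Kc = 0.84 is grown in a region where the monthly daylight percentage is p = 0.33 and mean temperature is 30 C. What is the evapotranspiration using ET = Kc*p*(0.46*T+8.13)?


ET = Kc * p * (0.46*T + 8.13)
ET = 0.84 * 0.33 * (0.46*30 + 8.13)
ET = 0.84 * 0.33 * 21.9300

6.0790 mm/day


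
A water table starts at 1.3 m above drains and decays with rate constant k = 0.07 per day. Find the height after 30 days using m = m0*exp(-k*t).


m = m0 * exp(-k*t)
m = 1.3 * exp(-0.07 * 30)
m = 1.3 * exp(-2.1000)

0.1592 m


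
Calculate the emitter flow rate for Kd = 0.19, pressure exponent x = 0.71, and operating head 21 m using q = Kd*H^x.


q = Kd * H^x = 0.19 * 21^0.71 = 0.19 * 8.685118

1.6502 L/h


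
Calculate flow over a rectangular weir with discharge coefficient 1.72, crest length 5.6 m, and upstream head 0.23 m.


Q = C * L * H^(3/2) = 1.72 * 5.6 * 0.23^1.5 = 1.72 * 5.6 * 0.110304

1.0624 m^3/s


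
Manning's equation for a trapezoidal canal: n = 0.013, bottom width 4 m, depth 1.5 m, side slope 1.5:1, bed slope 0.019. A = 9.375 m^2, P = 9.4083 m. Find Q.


R = A/P = 9.375/9.4083 = 0.996461
Q = (1/0.013) * 9.375 * 0.996461^(2/3) * 0.019^0.5

99.1695 m^3/s


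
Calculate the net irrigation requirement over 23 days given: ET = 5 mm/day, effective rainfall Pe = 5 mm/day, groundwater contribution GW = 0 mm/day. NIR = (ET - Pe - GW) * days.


Daily deficit = ET - Pe - GW = 5 - 5 - 0 = 0 mm/day
NIR = 0 * 23 = 0 mm

0 mm


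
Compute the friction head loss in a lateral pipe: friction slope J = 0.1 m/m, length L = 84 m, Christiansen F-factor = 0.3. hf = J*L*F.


hf = J * L * F = 0.1 * 84 * 0.3 = 2.5200 m

2.5200 m


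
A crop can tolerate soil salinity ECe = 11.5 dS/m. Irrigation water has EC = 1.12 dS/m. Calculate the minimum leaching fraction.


LR = ECiw / (5*ECe - ECiw)
LR = 1.12 / (5*11.5 - 1.12)
LR = 1.12 / 56.3800

0.0199


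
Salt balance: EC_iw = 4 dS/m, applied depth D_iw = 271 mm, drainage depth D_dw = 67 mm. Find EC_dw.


EC_dw = EC_iw * D_iw / D_dw
EC_dw = 4 * 271 / 67
EC_dw = 1084 / 67

16.1791 dS/m


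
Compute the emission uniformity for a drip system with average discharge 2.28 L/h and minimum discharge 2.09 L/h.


EU = (q_min/q_avg)*100 = (2.09/2.28)*100 = 91.6667%

91.6667 %


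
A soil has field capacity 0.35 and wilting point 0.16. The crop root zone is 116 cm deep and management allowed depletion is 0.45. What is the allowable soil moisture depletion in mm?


SMD = (FC - PWP) * d * MAD * 10
SMD = (0.35 - 0.16) * 116 * 0.45 * 10
SMD = 0.1900 * 116 * 0.45 * 10

99.1800 mm


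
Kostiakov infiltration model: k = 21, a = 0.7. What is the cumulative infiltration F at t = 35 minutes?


F = k * t^a = 21 * 35^0.7
F = 21 * 12.046132

252.9688 mm


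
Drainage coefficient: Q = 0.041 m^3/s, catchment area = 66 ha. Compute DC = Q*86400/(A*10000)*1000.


DC = Q * 86400 / (A * 10000) * 1000
DC = 0.041 * 86400 / (66 * 10000) * 1000
DC = 3542400.0000 / 660000

5.3673 mm/day


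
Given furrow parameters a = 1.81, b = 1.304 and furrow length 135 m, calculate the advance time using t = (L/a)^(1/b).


t = (L/a)^(1/b)
t = (135/1.81)^(1/1.304)
t = 74.585635^(1/1.304)

27.2951 min


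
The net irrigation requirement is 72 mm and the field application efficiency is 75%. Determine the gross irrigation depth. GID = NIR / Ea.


Ea = 75% = 0.75
GID = NIR / Ea = 72 / 0.75 = 96.0000 mm

96.0000 mm


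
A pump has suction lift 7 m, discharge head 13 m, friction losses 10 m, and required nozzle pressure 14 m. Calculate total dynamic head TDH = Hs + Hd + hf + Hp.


TDH = Hs + Hd + hf + Hp = 7 + 13 + 10 + 14 = 44

44 m


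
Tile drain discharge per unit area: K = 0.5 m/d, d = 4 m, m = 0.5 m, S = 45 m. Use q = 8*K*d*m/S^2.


q = 8*K*d*m/S^2
q = 8*0.5*4*0.5/45^2
q = 8.0000 / 2025

0.0040 m/d


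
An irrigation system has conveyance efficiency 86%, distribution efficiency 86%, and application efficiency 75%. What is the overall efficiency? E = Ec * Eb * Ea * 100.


Ec = 0.86, Eb = 0.86, Ea = 0.75
E = 0.86 * 0.86 * 0.75 * 100 = 55.4700%

55.4700 %


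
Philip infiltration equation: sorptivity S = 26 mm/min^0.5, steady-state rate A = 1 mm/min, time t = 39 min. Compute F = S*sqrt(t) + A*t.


F = S*sqrt(t) + A*t
F = 26*sqrt(39) + 1*39
F = 26*6.244998 + 39

201.3699 mm


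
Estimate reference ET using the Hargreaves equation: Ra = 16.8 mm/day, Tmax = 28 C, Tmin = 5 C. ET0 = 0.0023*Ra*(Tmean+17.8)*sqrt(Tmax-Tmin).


Tmean = (Tmax + Tmin)/2 = (28 + 5)/2 = 16.5
ET0 = 0.0023 * 16.8 * (16.5 + 17.8) * sqrt(28 - 5)
ET0 = 0.0023 * 16.8 * 34.3 * 4.795832

6.3562 mm/day


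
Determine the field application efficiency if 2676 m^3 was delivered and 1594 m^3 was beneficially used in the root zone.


Ea = V_root / V_field * 100 = 1594 / 2676 * 100 = 59.5665%

59.5665 %


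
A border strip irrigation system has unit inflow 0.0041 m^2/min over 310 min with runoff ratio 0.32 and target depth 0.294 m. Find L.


L = q*t/((1+r)*Z)
L = 0.0041*310/((1+0.32)*0.294)
L = 1.271/0.38808

3.2751 m


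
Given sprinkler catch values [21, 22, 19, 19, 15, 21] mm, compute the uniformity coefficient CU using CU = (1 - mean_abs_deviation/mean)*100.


mean = 19.500000 mm
MAD = 1.833333 mm
CU = (1 - 1.833333/19.500000)*100

90.5983 %


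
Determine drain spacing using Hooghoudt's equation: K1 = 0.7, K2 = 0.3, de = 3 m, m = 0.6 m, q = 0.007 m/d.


S^2 = 8*K2*de*m/q + 4*K1*m^2/q
S^2 = 8*0.3*3*0.6/0.007 + 4*0.7*0.6^2/0.007
S = sqrt(761.1429)

27.5888 m


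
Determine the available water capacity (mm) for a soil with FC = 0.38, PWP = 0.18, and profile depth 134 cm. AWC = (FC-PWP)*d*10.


AWC = (FC - PWP) * d * 10
AWC = (0.38 - 0.18) * 134 * 10
AWC = 0.2000 * 134 * 10

268.0000 mm


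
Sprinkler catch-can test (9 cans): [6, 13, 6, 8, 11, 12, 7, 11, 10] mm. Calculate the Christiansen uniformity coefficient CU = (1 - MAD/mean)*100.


mean = 9.333333 mm
MAD = 2.296296 mm
CU = (1 - 2.296296/9.333333)*100

75.3968 %


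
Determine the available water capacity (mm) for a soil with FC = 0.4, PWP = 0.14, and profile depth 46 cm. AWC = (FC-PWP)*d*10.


AWC = (FC - PWP) * d * 10
AWC = (0.4 - 0.14) * 46 * 10
AWC = 0.2600 * 46 * 10

119.6000 mm


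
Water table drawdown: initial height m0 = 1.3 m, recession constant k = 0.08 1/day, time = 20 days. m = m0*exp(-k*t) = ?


m = m0 * exp(-k*t)
m = 1.3 * exp(-0.08 * 20)
m = 1.3 * exp(-1.6000)

0.2625 m


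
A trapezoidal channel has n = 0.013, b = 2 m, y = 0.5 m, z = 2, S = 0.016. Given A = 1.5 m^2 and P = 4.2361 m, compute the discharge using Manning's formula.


R = A/P = 1.5/4.2361 = 0.354099
Q = (1/0.013) * 1.5 * 0.354099^(2/3) * 0.016^0.5

7.3051 m^3/s


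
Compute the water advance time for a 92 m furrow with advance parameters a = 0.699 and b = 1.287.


t = (L/a)^(1/b)
t = (92/0.699)^(1/1.287)
t = 131.616595^(1/1.287)

44.3308 min


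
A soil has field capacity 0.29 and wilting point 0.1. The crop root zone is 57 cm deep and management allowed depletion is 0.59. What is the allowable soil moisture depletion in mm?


SMD = (FC - PWP) * d * MAD * 10
SMD = (0.29 - 0.1) * 57 * 0.59 * 10
SMD = 0.1900 * 57 * 0.59 * 10

63.8970 mm


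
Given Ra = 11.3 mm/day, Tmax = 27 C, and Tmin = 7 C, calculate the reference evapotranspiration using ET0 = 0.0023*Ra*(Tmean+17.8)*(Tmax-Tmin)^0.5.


Tmean = (Tmax + Tmin)/2 = (27 + 7)/2 = 17.0
ET0 = 0.0023 * 11.3 * (17.0 + 17.8) * sqrt(27 - 7)
ET0 = 0.0023 * 11.3 * 34.8 * 4.472136

4.0448 mm/day


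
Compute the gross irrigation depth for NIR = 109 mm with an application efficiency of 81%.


Ea = 81% = 0.81
GID = NIR / Ea = 109 / 0.81 = 134.5679 mm

134.5679 mm


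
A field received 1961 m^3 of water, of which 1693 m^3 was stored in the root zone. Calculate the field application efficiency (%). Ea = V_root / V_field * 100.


Ea = V_root / V_field * 100 = 1693 / 1961 * 100 = 86.3335%

86.3335 %


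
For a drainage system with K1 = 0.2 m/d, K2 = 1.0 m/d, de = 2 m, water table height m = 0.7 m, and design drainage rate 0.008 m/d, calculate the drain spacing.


S^2 = 8*K2*de*m/q + 4*K1*m^2/q
S^2 = 8*1.0*2*0.7/0.008 + 4*0.2*0.7^2/0.008
S = sqrt(1449.0000)

38.0657 m


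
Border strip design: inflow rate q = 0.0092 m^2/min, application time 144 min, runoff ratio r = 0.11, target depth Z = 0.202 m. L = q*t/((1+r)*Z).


L = q*t/((1+r)*Z)
L = 0.0092*144/((1+0.11)*0.202)
L = 1.3248/0.22422

5.9085 m


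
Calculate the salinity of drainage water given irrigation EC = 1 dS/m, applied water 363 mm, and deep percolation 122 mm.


EC_dw = EC_iw * D_iw / D_dw
EC_dw = 1 * 363 / 122
EC_dw = 363 / 122

2.9754 dS/m


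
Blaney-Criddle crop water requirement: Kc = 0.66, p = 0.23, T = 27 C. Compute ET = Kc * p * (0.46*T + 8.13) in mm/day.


ET = Kc * p * (0.46*T + 8.13)
ET = 0.66 * 0.23 * (0.46*27 + 8.13)
ET = 0.66 * 0.23 * 20.5500

3.1195 mm/day


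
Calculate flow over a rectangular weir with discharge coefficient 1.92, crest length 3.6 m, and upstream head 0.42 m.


Q = C * L * H^(3/2) = 1.92 * 3.6 * 0.42^1.5 = 1.92 * 3.6 * 0.272191

1.8814 m^3/s


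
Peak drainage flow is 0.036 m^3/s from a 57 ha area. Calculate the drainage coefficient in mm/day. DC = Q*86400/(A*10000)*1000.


DC = Q * 86400 / (A * 10000) * 1000
DC = 0.036 * 86400 / (57 * 10000) * 1000
DC = 3110400.0000 / 570000

5.4568 mm/day


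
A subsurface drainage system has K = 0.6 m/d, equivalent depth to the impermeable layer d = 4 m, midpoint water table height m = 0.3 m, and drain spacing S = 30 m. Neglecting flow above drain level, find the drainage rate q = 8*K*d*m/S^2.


q = 8*K*d*m/S^2
q = 8*0.6*4*0.3/30^2
q = 5.7600 / 900

0.0064 m/d


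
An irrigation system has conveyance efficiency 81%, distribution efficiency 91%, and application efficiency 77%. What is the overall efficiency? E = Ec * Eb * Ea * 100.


Ec = 0.81, Eb = 0.91, Ea = 0.77
E = 0.81 * 0.91 * 0.77 * 100 = 56.7567%

56.7567 %


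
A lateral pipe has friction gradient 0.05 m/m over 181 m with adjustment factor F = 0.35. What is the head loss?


hf = J * L * F = 0.05 * 181 * 0.35 = 3.1675 m

3.1675 m


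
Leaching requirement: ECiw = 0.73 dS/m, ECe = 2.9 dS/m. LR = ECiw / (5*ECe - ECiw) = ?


LR = ECiw / (5*ECe - ECiw)
LR = 0.73 / (5*2.9 - 0.73)
LR = 0.73 / 13.7700

0.0530


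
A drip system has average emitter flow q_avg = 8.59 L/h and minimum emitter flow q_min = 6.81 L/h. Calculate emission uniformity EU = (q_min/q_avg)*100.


EU = (q_min/q_avg)*100 = (6.81/8.59)*100 = 79.2782%

79.2782 %


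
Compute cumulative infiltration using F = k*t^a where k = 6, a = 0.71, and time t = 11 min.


F = k * t^a = 6 * 11^0.71
F = 6 * 5.487680

32.9261 mm


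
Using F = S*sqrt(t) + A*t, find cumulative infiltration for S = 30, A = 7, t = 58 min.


F = S*sqrt(t) + A*t
F = 30*sqrt(58) + 7*58
F = 30*7.615773 + 406

634.4732 mm


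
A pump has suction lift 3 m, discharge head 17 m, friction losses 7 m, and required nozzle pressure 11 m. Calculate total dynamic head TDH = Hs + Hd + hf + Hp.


TDH = Hs + Hd + hf + Hp = 3 + 17 + 7 + 11 = 38

38 m


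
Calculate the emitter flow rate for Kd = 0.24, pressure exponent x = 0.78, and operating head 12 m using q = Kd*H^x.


q = Kd * H^x = 0.24 * 12^0.78 = 0.24 * 6.946425

1.6671 L/h


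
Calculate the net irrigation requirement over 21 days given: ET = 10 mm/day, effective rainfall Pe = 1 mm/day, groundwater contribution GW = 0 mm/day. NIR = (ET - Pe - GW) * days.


Daily deficit = ET - Pe - GW = 10 - 1 - 0 = 9 mm/day
NIR = 9 * 21 = 189 mm

189.0000 mm


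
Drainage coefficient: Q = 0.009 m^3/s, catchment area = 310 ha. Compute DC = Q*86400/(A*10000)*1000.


DC = Q * 86400 / (A * 10000) * 1000
DC = 0.009 * 86400 / (310 * 10000) * 1000
DC = 777600.0000 / 3100000

0.2508 mm/day


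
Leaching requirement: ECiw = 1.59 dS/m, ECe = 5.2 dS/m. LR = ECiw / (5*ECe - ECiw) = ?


LR = ECiw / (5*ECe - ECiw)
LR = 1.59 / (5*5.2 - 1.59)
LR = 1.59 / 24.4100

0.0651


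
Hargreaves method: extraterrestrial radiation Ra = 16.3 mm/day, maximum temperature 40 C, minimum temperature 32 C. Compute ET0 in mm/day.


Tmean = (Tmax + Tmin)/2 = (40 + 32)/2 = 36.0
ET0 = 0.0023 * 16.3 * (36.0 + 17.8) * sqrt(40 - 32)
ET0 = 0.0023 * 16.3 * 53.8 * 2.828427

5.7048 mm/day


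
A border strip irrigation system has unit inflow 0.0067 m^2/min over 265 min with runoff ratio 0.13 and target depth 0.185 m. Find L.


L = q*t/((1+r)*Z)
L = 0.0067*265/((1+0.13)*0.185)
L = 1.7755/0.20905

8.4932 m


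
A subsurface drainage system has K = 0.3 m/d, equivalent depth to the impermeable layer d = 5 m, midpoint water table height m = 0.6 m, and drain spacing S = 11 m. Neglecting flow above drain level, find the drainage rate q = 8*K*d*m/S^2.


q = 8*K*d*m/S^2
q = 8*0.3*5*0.6/11^2
q = 7.2000 / 121

0.0595 m/d


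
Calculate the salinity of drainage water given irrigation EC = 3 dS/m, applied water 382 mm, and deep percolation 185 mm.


EC_dw = EC_iw * D_iw / D_dw
EC_dw = 3 * 382 / 185
EC_dw = 1146 / 185

6.1946 dS/m


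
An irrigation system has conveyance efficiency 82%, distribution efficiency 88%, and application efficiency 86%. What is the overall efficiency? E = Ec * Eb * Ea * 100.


Ec = 0.82, Eb = 0.88, Ea = 0.86
E = 0.82 * 0.88 * 0.86 * 100 = 62.0576%

62.0576 %


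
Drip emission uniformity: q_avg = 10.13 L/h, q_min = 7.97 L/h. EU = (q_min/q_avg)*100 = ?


EU = (q_min/q_avg)*100 = (7.97/10.13)*100 = 78.6772%

78.6772 %


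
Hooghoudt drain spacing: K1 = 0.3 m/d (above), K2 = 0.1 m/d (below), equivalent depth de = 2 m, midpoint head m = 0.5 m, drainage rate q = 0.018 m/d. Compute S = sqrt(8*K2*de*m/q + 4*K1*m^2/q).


S^2 = 8*K2*de*m/q + 4*K1*m^2/q
S^2 = 8*0.1*2*0.5/0.018 + 4*0.3*0.5^2/0.018
S = sqrt(61.1111)

7.8174 m


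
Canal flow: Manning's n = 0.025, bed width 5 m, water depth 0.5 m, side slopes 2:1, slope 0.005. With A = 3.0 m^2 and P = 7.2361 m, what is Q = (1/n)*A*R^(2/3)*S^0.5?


R = A/P = 3.0/7.2361 = 0.414588
Q = (1/0.025) * 3.0 * 0.414588^(2/3) * 0.005^0.5

4.7178 m^3/s


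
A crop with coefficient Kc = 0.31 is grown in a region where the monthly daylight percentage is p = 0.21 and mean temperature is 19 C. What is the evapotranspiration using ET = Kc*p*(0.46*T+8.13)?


ET = Kc * p * (0.46*T + 8.13)
ET = 0.31 * 0.21 * (0.46*19 + 8.13)
ET = 0.31 * 0.21 * 16.8700

1.0982 mm/day


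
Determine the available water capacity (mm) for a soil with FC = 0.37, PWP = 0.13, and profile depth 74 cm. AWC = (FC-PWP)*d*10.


AWC = (FC - PWP) * d * 10
AWC = (0.37 - 0.13) * 74 * 10
AWC = 0.2400 * 74 * 10

177.6000 mm


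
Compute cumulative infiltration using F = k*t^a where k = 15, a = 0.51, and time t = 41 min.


F = k * t^a = 15 * 41^0.51
F = 15 * 6.645379

99.6807 mm


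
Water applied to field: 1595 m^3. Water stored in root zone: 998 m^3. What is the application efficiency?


Ea = V_root / V_field * 100 = 998 / 1595 * 100 = 62.5705%

62.5705 %


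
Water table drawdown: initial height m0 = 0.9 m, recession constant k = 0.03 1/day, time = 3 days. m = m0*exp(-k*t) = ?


m = m0 * exp(-k*t)
m = 0.9 * exp(-0.03 * 3)
m = 0.9 * exp(-0.0900)

0.8225 m


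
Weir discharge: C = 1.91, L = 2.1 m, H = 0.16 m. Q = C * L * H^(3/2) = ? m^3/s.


Q = C * L * H^(3/2) = 1.91 * 2.1 * 0.16^1.5 = 1.91 * 2.1 * 0.064000

0.2567 m^3/s


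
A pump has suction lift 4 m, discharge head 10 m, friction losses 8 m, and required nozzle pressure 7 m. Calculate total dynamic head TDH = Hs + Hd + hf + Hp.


TDH = Hs + Hd + hf + Hp = 4 + 10 + 8 + 7 = 29

29 m


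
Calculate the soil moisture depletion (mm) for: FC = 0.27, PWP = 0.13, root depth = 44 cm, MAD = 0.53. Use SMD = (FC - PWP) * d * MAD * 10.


SMD = (FC - PWP) * d * MAD * 10
SMD = (0.27 - 0.13) * 44 * 0.53 * 10
SMD = 0.1400 * 44 * 0.53 * 10

32.6480 mm


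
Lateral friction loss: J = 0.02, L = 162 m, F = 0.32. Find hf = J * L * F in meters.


hf = J * L * F = 0.02 * 162 * 0.32 = 1.0368 m

1.0368 m


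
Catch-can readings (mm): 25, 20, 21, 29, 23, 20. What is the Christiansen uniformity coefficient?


mean = 23.000000 mm
MAD = 2.666667 mm
CU = (1 - 2.666667/23.000000)*100

88.4058 %


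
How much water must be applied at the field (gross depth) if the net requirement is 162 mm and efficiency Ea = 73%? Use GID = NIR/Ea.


Ea = 73% = 0.73
GID = NIR / Ea = 162 / 0.73 = 221.9178 mm

221.9178 mm


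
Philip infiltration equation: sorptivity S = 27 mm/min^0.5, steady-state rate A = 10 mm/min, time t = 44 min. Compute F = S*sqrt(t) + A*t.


F = S*sqrt(t) + A*t
F = 27*sqrt(44) + 10*44
F = 27*6.633250 + 440

619.0978 mm


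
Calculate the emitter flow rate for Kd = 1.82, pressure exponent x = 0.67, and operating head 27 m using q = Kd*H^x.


q = Kd * H^x = 1.82 * 27^0.67 = 1.82 * 9.099420

16.5609 L/h


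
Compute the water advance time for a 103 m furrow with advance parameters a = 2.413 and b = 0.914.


t = (L/a)^(1/b)
t = (103/2.413)^(1/0.914)
t = 42.685454^(1/0.914)

60.7682 min


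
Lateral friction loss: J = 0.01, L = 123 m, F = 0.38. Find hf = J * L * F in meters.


hf = J * L * F = 0.01 * 123 * 0.38 = 0.4674 m

0.4674 m


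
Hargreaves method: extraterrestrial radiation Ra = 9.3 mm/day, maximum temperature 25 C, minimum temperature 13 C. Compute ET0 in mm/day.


Tmean = (Tmax + Tmin)/2 = (25 + 13)/2 = 19.0
ET0 = 0.0023 * 9.3 * (19.0 + 17.8) * sqrt(25 - 13)
ET0 = 0.0023 * 9.3 * 36.8 * 3.464102

2.7268 mm/day


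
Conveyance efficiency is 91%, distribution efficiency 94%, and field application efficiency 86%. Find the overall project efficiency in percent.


Ec = 0.91, Eb = 0.94, Ea = 0.86
E = 0.91 * 0.94 * 0.86 * 100 = 73.5644%

73.5644 %


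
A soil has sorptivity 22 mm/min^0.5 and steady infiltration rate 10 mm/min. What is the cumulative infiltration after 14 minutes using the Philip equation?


F = S*sqrt(t) + A*t
F = 22*sqrt(14) + 10*14
F = 22*3.741657 + 140

222.3165 mm


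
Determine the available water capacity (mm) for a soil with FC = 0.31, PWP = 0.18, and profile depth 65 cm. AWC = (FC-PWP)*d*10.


AWC = (FC - PWP) * d * 10
AWC = (0.31 - 0.18) * 65 * 10
AWC = 0.1300 * 65 * 10

84.5000 mm


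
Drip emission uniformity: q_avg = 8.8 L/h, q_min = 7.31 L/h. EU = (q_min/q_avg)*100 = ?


EU = (q_min/q_avg)*100 = (7.31/8.8)*100 = 83.0682%

83.0682 %


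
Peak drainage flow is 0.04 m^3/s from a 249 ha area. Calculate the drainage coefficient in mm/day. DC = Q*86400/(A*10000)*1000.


DC = Q * 86400 / (A * 10000) * 1000
DC = 0.04 * 86400 / (249 * 10000) * 1000
DC = 3456000.0000 / 2490000

1.3880 mm/day


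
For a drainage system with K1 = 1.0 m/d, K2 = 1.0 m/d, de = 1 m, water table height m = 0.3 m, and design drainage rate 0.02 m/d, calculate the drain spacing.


S^2 = 8*K2*de*m/q + 4*K1*m^2/q
S^2 = 8*1.0*1*0.3/0.02 + 4*1.0*0.3^2/0.02
S = sqrt(138.0000)

11.7473 m


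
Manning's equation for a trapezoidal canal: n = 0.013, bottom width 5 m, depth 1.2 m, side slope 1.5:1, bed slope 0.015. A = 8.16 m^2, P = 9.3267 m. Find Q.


R = A/P = 8.16/9.3267 = 0.874908
Q = (1/0.013) * 8.16 * 0.874908^(2/3) * 0.015^0.5

70.3235 m^3/s


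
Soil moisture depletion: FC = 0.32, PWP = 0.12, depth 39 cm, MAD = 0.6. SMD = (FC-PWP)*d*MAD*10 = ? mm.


SMD = (FC - PWP) * d * MAD * 10
SMD = (0.32 - 0.12) * 39 * 0.6 * 10
SMD = 0.2000 * 39 * 0.6 * 10

46.8000 mm


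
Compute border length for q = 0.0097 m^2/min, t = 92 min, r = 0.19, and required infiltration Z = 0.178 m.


L = q*t/((1+r)*Z)
L = 0.0097*92/((1+0.19)*0.178)
L = 0.8924/0.21182

4.2130 m


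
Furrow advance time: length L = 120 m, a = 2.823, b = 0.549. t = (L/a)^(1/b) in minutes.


t = (L/a)^(1/b)
t = (120/2.823)^(1/0.549)
t = 42.507970^(1/0.549)

925.2272 min


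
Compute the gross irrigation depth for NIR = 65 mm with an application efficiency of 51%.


Ea = 51% = 0.51
GID = NIR / Ea = 65 / 0.51 = 127.4510 mm

127.4510 mm


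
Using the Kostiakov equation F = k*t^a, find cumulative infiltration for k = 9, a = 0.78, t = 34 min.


F = k * t^a = 9 * 34^0.78
F = 9 * 15.651413

140.8627 mm


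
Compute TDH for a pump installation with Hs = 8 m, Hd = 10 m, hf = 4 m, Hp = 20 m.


TDH = Hs + Hd + hf + Hp = 8 + 10 + 4 + 20 = 42

42 m


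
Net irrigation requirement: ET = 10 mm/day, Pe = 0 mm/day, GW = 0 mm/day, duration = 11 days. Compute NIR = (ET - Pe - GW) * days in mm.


Daily deficit = ET - Pe - GW = 10 - 0 - 0 = 10 mm/day
NIR = 10 * 11 = 110 mm

110.0000 mm


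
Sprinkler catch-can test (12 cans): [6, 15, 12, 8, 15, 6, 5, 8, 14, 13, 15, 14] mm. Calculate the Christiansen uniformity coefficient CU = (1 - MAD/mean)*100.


mean = 10.916667 mm
MAD = 3.597222 mm
CU = (1 - 3.597222/10.916667)*100

67.0483 %


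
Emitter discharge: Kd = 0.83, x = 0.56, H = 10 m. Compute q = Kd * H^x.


q = Kd * H^x = 0.83 * 10^0.56 = 0.83 * 3.630781

3.0135 L/h


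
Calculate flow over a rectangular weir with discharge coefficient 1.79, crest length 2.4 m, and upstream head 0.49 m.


Q = C * L * H^(3/2) = 1.79 * 2.4 * 0.49^1.5 = 1.79 * 2.4 * 0.343000

1.4735 m^3/s


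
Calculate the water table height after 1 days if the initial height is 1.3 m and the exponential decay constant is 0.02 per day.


m = m0 * exp(-k*t)
m = 1.3 * exp(-0.02 * 1)
m = 1.3 * exp(-0.0200)

1.2743 m


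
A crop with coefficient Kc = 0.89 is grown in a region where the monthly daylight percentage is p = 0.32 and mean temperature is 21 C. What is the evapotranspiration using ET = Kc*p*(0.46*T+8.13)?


ET = Kc * p * (0.46*T + 8.13)
ET = 0.89 * 0.32 * (0.46*21 + 8.13)
ET = 0.89 * 0.32 * 17.7900

5.0666 mm/day


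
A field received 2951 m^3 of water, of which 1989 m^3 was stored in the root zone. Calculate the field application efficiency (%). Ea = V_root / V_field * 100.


Ea = V_root / V_field * 100 = 1989 / 2951 * 100 = 67.4009%

67.4009 %


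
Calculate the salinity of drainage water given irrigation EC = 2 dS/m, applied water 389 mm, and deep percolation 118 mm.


EC_dw = EC_iw * D_iw / D_dw
EC_dw = 2 * 389 / 118
EC_dw = 778 / 118

6.5932 dS/m


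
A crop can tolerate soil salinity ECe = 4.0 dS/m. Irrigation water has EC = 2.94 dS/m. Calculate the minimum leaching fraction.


LR = ECiw / (5*ECe - ECiw)
LR = 2.94 / (5*4.0 - 2.94)
LR = 2.94 / 17.0600

0.1723


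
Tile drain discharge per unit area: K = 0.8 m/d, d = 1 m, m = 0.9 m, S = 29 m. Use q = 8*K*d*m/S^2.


q = 8*K*d*m/S^2
q = 8*0.8*1*0.9/29^2
q = 5.7600 / 841

0.0068 m/d


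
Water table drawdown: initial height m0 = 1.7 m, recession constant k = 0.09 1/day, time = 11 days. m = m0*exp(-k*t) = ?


m = m0 * exp(-k*t)
m = 1.7 * exp(-0.09 * 11)
m = 1.7 * exp(-0.9900)

0.6317 m


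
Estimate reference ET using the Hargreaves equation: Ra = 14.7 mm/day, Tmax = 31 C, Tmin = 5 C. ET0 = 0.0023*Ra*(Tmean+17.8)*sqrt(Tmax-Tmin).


Tmean = (Tmax + Tmin)/2 = (31 + 5)/2 = 18.0
ET0 = 0.0023 * 14.7 * (18.0 + 17.8) * sqrt(31 - 5)
ET0 = 0.0023 * 14.7 * 35.8 * 5.099020

6.1718 mm/day


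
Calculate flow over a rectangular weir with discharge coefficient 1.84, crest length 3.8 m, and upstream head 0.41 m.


Q = C * L * H^(3/2) = 1.84 * 3.8 * 0.41^1.5 = 1.84 * 3.8 * 0.262528

1.8356 m^3/s


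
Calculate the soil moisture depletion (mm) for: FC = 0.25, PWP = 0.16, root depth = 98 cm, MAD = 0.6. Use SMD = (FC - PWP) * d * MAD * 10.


SMD = (FC - PWP) * d * MAD * 10
SMD = (0.25 - 0.16) * 98 * 0.6 * 10
SMD = 0.0900 * 98 * 0.6 * 10

52.9200 mm


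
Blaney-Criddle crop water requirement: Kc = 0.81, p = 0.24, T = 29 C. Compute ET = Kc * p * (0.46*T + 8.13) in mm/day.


ET = Kc * p * (0.46*T + 8.13)
ET = 0.81 * 0.24 * (0.46*29 + 8.13)
ET = 0.81 * 0.24 * 21.4700

4.1738 mm/day


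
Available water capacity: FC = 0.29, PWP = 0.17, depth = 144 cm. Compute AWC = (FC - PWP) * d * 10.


AWC = (FC - PWP) * d * 10
AWC = (0.29 - 0.17) * 144 * 10
AWC = 0.1200 * 144 * 10

172.8000 mm


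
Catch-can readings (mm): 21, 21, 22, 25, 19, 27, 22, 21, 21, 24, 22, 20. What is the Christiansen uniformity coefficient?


mean = 22.083333 mm
MAD = 1.625000 mm
CU = (1 - 1.625000/22.083333)*100

92.6415 %


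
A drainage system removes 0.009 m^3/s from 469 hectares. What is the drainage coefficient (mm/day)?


DC = Q * 86400 / (A * 10000) * 1000
DC = 0.009 * 86400 / (469 * 10000) * 1000
DC = 777600.0000 / 4690000

0.1658 mm/day


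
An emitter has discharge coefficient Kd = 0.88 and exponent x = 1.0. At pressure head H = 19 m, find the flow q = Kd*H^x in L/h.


q = Kd * H^x = 0.88 * 19^1.0 = 0.88 * 19.000000

16.7200 L/h


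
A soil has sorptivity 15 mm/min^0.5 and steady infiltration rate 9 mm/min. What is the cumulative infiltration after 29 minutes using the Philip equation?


F = S*sqrt(t) + A*t
F = 15*sqrt(29) + 9*29
F = 15*5.385165 + 261

341.7775 mm


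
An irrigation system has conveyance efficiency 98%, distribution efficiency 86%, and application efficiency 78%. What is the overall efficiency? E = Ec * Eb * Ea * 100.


Ec = 0.98, Eb = 0.86, Ea = 0.78
E = 0.98 * 0.86 * 0.78 * 100 = 65.7384%

65.7384 %


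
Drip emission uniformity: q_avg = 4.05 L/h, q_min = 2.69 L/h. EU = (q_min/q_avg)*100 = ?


EU = (q_min/q_avg)*100 = (2.69/4.05)*100 = 66.4198%

66.4198 %


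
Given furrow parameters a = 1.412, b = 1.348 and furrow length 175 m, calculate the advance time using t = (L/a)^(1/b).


t = (L/a)^(1/b)
t = (175/1.412)^(1/1.348)
t = 123.937677^(1/1.348)

35.7126 min


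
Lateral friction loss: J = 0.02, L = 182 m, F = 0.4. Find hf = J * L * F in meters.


hf = J * L * F = 0.02 * 182 * 0.4 = 1.4560 m

1.4560 m


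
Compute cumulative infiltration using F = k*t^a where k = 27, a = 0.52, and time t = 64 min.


F = k * t^a = 27 * 64^0.52
F = 27 * 8.693879

234.7347 mm


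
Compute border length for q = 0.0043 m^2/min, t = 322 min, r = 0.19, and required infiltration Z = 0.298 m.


L = q*t/((1+r)*Z)
L = 0.0043*322/((1+0.19)*0.298)
L = 1.3846/0.35462

3.9045 m
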